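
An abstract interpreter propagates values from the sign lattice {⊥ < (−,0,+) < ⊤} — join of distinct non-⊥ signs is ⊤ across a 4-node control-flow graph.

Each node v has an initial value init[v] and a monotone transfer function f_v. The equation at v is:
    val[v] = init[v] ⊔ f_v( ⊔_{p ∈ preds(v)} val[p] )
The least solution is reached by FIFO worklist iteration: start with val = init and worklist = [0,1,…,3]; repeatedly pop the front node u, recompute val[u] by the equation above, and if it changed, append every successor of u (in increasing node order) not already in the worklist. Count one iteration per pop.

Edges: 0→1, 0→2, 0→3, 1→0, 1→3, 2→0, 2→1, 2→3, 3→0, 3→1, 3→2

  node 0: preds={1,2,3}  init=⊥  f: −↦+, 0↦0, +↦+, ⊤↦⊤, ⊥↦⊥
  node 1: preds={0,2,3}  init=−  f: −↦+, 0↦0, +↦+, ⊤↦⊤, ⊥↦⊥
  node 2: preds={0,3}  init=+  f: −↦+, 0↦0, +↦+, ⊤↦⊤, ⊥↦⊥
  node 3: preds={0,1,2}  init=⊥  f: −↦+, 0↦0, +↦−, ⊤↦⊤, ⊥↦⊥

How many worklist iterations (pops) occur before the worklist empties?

Iteration log — 7 steps:
  step 1. node 0  ⊔preds=⊤  new=⊤  old=⊥  +wl: 
  step 2. node 1  ⊔preds=⊤  new=⊤  old=−  +wl: 0
  step 3. node 2  ⊔preds=⊤  new=⊤  old=+  +wl: 1
  step 4. node 3  ⊔preds=⊤  new=⊤  old=⊥  +wl: 2
  step 5. node 0  ⊔preds=⊤  new=⊤  stable
  step 6. node 1  ⊔preds=⊤  new=⊤  stable
  step 7. node 2  ⊔preds=⊤  new=⊤  stable

Least fixpoint reached:
  node 0: ⊤
  node 1: ⊤
  node 2: ⊤
  node 3: ⊤

7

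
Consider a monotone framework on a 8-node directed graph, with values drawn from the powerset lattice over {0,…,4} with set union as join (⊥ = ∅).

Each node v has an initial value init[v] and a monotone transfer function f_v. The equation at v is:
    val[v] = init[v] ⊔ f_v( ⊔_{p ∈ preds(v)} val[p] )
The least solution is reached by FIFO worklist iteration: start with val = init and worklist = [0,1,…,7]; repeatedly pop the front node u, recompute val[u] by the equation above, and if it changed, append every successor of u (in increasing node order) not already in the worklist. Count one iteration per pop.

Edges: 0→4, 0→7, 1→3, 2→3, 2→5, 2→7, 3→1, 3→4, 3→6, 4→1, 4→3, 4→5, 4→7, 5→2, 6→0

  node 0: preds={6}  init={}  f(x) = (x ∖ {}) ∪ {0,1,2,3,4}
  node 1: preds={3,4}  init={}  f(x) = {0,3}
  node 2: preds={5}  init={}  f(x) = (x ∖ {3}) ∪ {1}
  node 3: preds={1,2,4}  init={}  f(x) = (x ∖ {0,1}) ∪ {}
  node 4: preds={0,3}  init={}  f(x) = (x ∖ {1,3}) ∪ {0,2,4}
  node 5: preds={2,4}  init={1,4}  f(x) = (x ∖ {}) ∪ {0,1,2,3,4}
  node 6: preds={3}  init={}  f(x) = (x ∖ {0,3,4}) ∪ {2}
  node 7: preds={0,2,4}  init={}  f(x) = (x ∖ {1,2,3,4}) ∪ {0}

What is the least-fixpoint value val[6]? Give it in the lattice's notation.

{2}

Trace (18 dequeues):
  [1] u=0 | in {} | out {0,1,2,3,4} | prev {} | push {}
  [2] u=1 | in {} | out {0,3} | prev {} | push {}
  [3] u=2 | in {1,4} | out {1,4} | prev {} | push {}
  [4] u=3 | in {0,1,3,4} | out {3,4} | prev {} | push {1}
  [5] u=4 | in {0,1,2,3,4} | out {0,2,4} | prev {} | push {3}
  [6] u=5 | in {0,1,2,4} | out {0,1,2,3,4} | prev {1,4} | push {2}
  [7] u=6 | in {3,4} | out {2} | prev {} | push {0}
  [8] u=7 | in {0,1,2,3,4} | out {0} | prev {} | push {}
  [9] u=1 | in {0,2,3,4} | out {0,3} | ==
  [10] u=3 | in {0,1,2,3,4} | out {2,3,4} | prev {3,4} | push {1,4,6}
  [11] u=2 | in {0,1,2,3,4} | out {0,1,2,4} | prev {1,4} | push {3,5,7}
  [12] u=0 | in {2} | out {0,1,2,3,4} | ==
  [13] u=1 | in {0,2,3,4} | out {0,3} | ==
  [14] u=4 | in {0,1,2,3,4} | out {0,2,4} | ==
  [15] u=6 | in {2,3,4} | out {2} | ==
  [16] u=3 | in {0,1,2,3,4} | out {2,3,4} | ==
  [17] u=5 | in {0,1,2,4} | out {0,1,2,3,4} | ==
  [18] u=7 | in {0,1,2,3,4} | out {0} | ==

Converged values:
  [0] {0,1,2,3,4}
  [1] {0,3}
  [2] {0,1,2,4}
  [3] {2,3,4}
  [4] {0,2,4}
  [5] {0,1,2,3,4}
  [6] {2}
  [7] {0}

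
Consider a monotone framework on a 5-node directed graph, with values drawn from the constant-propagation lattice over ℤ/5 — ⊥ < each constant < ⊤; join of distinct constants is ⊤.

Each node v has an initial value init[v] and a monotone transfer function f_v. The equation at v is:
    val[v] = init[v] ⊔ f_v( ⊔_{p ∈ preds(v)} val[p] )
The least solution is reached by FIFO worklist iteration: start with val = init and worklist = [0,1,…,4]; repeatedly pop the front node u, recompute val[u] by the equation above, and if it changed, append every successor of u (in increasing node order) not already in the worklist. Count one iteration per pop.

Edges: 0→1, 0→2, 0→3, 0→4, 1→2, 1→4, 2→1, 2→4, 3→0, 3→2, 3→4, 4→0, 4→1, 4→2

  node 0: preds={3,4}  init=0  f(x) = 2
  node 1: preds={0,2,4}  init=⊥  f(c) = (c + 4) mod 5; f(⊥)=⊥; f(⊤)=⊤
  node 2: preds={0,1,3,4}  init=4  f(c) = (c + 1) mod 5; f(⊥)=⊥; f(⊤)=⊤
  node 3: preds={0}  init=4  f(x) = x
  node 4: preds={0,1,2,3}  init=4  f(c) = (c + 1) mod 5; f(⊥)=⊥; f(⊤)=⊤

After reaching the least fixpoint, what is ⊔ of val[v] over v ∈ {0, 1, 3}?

Trace (8 dequeues):
  [1] u=0 | in 4 | out ⊤ | prev 0 | push {}
  [2] u=1 | in ⊤ | out ⊤ | prev ⊥ | push {}
  [3] u=2 | in ⊤ | out ⊤ | prev 4 | push {1}
  [4] u=3 | in ⊤ | out ⊤ | prev 4 | push {0,2}
  [5] u=4 | in ⊤ | out ⊤ | prev 4 | push {}
  [6] u=1 | in ⊤ | out ⊤ | ==
  [7] u=0 | in ⊤ | out ⊤ | ==
  [8] u=2 | in ⊤ | out ⊤ | ==

Converged values:
  [0] ⊤
  [1] ⊤
  [2] ⊤
  [3] ⊤
  [4] ⊤

⊤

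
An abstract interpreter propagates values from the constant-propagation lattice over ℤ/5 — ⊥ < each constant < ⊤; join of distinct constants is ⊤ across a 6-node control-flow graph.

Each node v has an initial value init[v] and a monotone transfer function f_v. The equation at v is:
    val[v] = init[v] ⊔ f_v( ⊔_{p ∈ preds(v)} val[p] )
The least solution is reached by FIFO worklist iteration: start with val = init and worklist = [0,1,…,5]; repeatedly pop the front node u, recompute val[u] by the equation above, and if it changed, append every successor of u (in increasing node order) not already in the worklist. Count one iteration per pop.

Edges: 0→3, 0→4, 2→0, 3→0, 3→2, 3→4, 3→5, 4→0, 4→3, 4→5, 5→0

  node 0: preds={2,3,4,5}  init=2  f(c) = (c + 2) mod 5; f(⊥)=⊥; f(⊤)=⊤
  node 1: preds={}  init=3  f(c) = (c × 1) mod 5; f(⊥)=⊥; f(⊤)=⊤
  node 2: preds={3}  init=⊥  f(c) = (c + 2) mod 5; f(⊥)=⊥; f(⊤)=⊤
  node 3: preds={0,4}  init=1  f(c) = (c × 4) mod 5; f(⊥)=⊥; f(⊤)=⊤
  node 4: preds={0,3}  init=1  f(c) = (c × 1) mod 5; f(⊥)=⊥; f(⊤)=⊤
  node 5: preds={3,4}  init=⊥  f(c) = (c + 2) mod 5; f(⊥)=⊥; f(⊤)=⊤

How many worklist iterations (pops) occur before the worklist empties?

10

Trace (10 dequeues):
  [1] u=0 | in 1 | out ⊤ | prev 2 | push {}
  [2] u=1 | in ⊥ | out 3 | ==
  [3] u=2 | in 1 | out 3 | prev ⊥ | push {0}
  [4] u=3 | in ⊤ | out ⊤ | prev 1 | push {2}
  [5] u=4 | in ⊤ | out ⊤ | prev 1 | push {3}
  [6] u=5 | in ⊤ | out ⊤ | prev ⊥ | push {}
  [7] u=0 | in ⊤ | out ⊤ | ==
  [8] u=2 | in ⊤ | out ⊤ | prev 3 | push {0}
  [9] u=3 | in ⊤ | out ⊤ | ==
  [10] u=0 | in ⊤ | out ⊤ | ==

Converged values:
  [0] ⊤
  [1] 3
  [2] ⊤
  [3] ⊤
  [4] ⊤
  [5] ⊤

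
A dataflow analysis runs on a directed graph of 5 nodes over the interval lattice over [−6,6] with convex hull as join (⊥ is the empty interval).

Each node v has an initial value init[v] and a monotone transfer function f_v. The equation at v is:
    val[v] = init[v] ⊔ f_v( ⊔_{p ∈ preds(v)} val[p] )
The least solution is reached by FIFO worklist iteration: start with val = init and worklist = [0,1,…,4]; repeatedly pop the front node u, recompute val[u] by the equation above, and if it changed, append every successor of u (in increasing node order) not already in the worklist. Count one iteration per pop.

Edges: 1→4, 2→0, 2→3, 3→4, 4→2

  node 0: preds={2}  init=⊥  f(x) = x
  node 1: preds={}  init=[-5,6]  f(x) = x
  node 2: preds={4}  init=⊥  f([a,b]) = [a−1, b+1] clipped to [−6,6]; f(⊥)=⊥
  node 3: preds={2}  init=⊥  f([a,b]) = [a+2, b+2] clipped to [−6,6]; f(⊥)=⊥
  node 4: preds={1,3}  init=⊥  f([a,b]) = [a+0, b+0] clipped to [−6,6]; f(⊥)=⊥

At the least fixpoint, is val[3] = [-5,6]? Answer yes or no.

no

Worklist (9 pops):
  #1 pop 0: in=⊥ → ⊥ (no change)
  #2 pop 1: in=⊥ → [-5,6] (no change)
  #3 pop 2: in=⊥ → ⊥ (no change)
  #4 pop 3: in=⊥ → ⊥ (no change)
  #5 pop 4: in=[-5,6] → [-5,6] (was ⊥); enqueue [2]
  #6 pop 2: in=[-5,6] → [-6,6] (was ⊥); enqueue [0,3]
  #7 pop 0: in=[-6,6] → [-6,6] (was ⊥); enqueue []
  #8 pop 3: in=[-6,6] → [-4,6] (was ⊥); enqueue [4]
  #9 pop 4: in=[-5,6] → [-5,6] (no change)

Fixpoint:
  val[0] = [-6,6]
  val[1] = [-5,6]
  val[2] = [-6,6]
  val[3] = [-4,6]
  val[4] = [-5,6]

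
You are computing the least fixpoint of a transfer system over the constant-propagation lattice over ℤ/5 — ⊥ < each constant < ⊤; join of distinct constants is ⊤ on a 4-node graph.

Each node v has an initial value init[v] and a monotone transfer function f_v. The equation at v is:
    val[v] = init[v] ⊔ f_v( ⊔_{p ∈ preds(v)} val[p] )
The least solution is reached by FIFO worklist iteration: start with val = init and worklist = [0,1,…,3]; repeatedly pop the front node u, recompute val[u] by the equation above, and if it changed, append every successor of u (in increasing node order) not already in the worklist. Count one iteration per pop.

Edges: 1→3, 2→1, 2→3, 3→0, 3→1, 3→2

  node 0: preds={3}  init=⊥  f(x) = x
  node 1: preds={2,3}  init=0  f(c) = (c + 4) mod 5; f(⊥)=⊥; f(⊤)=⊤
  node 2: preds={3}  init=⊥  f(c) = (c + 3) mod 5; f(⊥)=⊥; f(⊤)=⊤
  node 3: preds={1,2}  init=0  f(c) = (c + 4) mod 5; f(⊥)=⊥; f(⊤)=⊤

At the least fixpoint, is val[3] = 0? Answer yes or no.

no

Worklist (9 pops):
  #1 pop 0: in=0 → 0 (was ⊥); enqueue []
  #2 pop 1: in=0 → ⊤ (was 0); enqueue []
  #3 pop 2: in=0 → 3 (was ⊥); enqueue [1]
  #4 pop 3: in=⊤ → ⊤ (was 0); enqueue [0,2]
  #5 pop 1: in=⊤ → ⊤ (no change)
  #6 pop 0: in=⊤ → ⊤ (was 0); enqueue []
  #7 pop 2: in=⊤ → ⊤ (was 3); enqueue [1,3]
  #8 pop 1: in=⊤ → ⊤ (no change)
  #9 pop 3: in=⊤ → ⊤ (no change)

Fixpoint:
  val[0] = ⊤
  val[1] = ⊤
  val[2] = ⊤
  val[3] = ⊤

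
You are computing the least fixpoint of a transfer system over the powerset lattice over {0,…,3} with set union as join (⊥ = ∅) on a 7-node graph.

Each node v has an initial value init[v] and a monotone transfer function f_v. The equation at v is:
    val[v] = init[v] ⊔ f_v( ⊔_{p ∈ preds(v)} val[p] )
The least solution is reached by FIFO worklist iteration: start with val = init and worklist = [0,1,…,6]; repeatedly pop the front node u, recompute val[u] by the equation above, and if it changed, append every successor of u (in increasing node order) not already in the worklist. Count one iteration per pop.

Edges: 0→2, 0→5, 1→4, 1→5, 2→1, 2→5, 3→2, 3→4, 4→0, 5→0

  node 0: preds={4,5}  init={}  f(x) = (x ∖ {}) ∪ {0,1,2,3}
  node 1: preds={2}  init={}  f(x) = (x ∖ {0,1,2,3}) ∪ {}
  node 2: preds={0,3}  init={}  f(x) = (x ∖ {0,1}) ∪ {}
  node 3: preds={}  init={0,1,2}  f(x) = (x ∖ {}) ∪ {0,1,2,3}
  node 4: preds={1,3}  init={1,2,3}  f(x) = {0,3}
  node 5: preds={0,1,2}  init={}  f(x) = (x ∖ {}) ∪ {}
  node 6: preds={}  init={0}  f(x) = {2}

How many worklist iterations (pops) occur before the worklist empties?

Iteration log — 10 steps:
  step 1. node 0  ⊔preds={1,2,3}  new={0,1,2,3}  old={}  +wl: 
  step 2. node 1  ⊔preds={}  new={}  stable
  step 3. node 2  ⊔preds={0,1,2,3}  new={2,3}  old={}  +wl: 1
  step 4. node 3  ⊔preds={}  new={0,1,2,3}  old={0,1,2}  +wl: 2
  step 5. node 4  ⊔preds={0,1,2,3}  new={0,1,2,3}  old={1,2,3}  +wl: 0
  step 6. node 5  ⊔preds={0,1,2,3}  new={0,1,2,3}  old={}  +wl: 
  step 7. node 6  ⊔preds={}  new={0,2}  old={0}  +wl: 
  step 8. node 1  ⊔preds={2,3}  new={}  stable
  step 9. node 2  ⊔preds={0,1,2,3}  new={2,3}  stable
  step 10. node 0  ⊔preds={0,1,2,3}  new={0,1,2,3}  stable

Least fixpoint reached:
  node 0: {0,1,2,3}
  node 1: {}
  node 2: {2,3}
  node 3: {0,1,2,3}
  node 4: {0,1,2,3}
  node 5: {0,1,2,3}
  node 6: {0,2}

10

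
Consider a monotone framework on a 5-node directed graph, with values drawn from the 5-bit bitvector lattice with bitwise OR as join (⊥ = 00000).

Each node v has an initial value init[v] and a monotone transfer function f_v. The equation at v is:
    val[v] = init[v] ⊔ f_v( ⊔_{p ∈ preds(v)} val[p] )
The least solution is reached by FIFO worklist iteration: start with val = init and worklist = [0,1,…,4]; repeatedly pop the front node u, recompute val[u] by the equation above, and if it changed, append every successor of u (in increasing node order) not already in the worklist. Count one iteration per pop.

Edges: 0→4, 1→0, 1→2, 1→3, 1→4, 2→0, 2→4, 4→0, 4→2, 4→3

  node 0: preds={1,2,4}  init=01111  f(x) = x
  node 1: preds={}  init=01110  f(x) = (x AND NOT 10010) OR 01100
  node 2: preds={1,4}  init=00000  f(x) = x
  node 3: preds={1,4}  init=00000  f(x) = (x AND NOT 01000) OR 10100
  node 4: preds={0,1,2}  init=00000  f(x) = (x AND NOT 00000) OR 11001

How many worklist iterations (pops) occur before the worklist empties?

10

Trace (10 dequeues):
  [1] u=0 | in 01110 | out 01111 | ==
  [2] u=1 | in 00000 | out 01110 | ==
  [3] u=2 | in 01110 | out 01110 | prev 00000 | push {0}
  [4] u=3 | in 01110 | out 10110 | prev 00000 | push {}
  [5] u=4 | in 01111 | out 11111 | prev 00000 | push {2,3}
  [6] u=0 | in 11111 | out 11111 | prev 01111 | push {4}
  [7] u=2 | in 11111 | out 11111 | prev 01110 | push {0}
  [8] u=3 | in 11111 | out 10111 | prev 10110 | push {}
  [9] u=4 | in 11111 | out 11111 | ==
  [10] u=0 | in 11111 | out 11111 | ==

Converged values:
  [0] 11111
  [1] 01110
  [2] 11111
  [3] 10111
  [4] 11111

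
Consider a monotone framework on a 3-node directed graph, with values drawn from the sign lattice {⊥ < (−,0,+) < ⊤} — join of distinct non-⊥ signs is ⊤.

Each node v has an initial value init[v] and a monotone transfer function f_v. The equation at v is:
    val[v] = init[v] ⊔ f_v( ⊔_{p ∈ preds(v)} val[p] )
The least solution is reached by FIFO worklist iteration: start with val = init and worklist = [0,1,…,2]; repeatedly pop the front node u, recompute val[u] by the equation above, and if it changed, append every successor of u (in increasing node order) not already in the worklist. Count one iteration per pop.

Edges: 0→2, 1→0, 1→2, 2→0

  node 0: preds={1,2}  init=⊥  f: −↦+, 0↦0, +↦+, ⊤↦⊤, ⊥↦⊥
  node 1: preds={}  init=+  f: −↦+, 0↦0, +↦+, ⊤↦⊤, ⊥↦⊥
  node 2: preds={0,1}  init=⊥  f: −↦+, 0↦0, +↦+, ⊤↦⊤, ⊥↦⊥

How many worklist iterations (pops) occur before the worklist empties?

4

Worklist (4 pops):
  #1 pop 0: in=+ → + (was ⊥); enqueue []
  #2 pop 1: in=⊥ → + (no change)
  #3 pop 2: in=+ → + (was ⊥); enqueue [0]
  #4 pop 0: in=+ → + (no change)

Fixpoint:
  val[0] = +
  val[1] = +
  val[2] = +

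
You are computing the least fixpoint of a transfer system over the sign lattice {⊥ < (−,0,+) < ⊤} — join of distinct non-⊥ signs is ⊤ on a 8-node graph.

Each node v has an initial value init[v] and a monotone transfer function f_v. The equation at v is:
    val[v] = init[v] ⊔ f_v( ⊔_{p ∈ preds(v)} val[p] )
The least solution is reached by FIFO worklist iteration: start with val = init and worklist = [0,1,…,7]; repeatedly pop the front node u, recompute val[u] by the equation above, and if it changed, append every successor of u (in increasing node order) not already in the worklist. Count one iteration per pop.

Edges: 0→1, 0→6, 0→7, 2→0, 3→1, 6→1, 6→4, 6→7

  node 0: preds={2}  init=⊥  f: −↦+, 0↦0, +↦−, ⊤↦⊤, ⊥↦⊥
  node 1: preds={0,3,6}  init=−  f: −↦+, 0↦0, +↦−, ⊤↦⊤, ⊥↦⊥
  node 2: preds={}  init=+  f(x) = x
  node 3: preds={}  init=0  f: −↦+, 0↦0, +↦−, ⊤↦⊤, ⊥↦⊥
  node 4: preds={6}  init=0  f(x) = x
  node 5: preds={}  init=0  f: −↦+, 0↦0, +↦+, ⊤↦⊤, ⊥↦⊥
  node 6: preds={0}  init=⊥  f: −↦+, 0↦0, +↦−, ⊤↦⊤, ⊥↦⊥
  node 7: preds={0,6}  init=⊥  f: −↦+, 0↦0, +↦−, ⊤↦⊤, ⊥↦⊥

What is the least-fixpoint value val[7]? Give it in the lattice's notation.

⊤

Trace (10 dequeues):
  [1] u=0 | in + | out − | prev ⊥ | push {}
  [2] u=1 | in ⊤ | out ⊤ | prev − | push {}
  [3] u=2 | in ⊥ | out + | ==
  [4] u=3 | in ⊥ | out 0 | ==
  [5] u=4 | in ⊥ | out 0 | ==
  [6] u=5 | in ⊥ | out 0 | ==
  [7] u=6 | in − | out + | prev ⊥ | push {1,4}
  [8] u=7 | in ⊤ | out ⊤ | prev ⊥ | push {}
  [9] u=1 | in ⊤ | out ⊤ | ==
  [10] u=4 | in + | out ⊤ | prev 0 | push {}

Converged values:
  [0] −
  [1] ⊤
  [2] +
  [3] 0
  [4] ⊤
  [5] 0
  [6] +
  [7] ⊤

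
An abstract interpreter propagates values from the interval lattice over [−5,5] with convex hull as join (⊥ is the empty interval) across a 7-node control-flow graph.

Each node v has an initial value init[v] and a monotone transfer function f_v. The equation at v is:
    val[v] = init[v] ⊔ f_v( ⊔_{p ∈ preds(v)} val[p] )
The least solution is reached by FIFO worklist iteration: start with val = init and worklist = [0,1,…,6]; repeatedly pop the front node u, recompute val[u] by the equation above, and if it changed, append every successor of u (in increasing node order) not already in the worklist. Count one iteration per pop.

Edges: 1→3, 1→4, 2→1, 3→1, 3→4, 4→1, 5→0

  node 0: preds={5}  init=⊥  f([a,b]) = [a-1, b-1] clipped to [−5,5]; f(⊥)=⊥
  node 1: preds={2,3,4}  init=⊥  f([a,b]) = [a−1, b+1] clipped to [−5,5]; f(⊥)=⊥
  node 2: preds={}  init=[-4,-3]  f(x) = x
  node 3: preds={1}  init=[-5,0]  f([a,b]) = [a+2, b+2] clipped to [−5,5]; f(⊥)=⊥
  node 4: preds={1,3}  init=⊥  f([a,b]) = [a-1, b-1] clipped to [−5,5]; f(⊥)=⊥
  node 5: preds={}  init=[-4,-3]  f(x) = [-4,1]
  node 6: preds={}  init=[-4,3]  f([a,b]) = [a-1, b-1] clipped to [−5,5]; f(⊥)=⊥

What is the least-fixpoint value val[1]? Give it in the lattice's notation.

Iteration log — 14 steps:
  step 1. node 0  ⊔preds=[-4,-3]  new=[-5,-4]  old=⊥  +wl: 
  step 2. node 1  ⊔preds=[-5,0]  new=[-5,1]  old=⊥  +wl: 
  step 3. node 2  ⊔preds=⊥  new=[-4,-3]  stable
  step 4. node 3  ⊔preds=[-5,1]  new=[-5,3]  old=[-5,0]  +wl: 1
  step 5. node 4  ⊔preds=[-5,3]  new=[-5,2]  old=⊥  +wl: 
  step 6. node 5  ⊔preds=⊥  new=[-4,1]  old=[-4,-3]  +wl: 0
  step 7. node 6  ⊔preds=⊥  new=[-4,3]  stable
  step 8. node 1  ⊔preds=[-5,3]  new=[-5,4]  old=[-5,1]  +wl: 3,4
  step 9. node 0  ⊔preds=[-4,1]  new=[-5,0]  old=[-5,-4]  +wl: 
  step 10. node 3  ⊔preds=[-5,4]  new=[-5,5]  old=[-5,3]  +wl: 1
  step 11. node 4  ⊔preds=[-5,5]  new=[-5,4]  old=[-5,2]  +wl: 
  step 12. node 1  ⊔preds=[-5,5]  new=[-5,5]  old=[-5,4]  +wl: 3,4
  step 13. node 3  ⊔preds=[-5,5]  new=[-5,5]  stable
  step 14. node 4  ⊔preds=[-5,5]  new=[-5,4]  stable

Least fixpoint reached:
  node 0: [-5,0]
  node 1: [-5,5]
  node 2: [-4,-3]
  node 3: [-5,5]
  node 4: [-5,4]
  node 5: [-4,1]
  node 6: [-4,3]

[-5,5]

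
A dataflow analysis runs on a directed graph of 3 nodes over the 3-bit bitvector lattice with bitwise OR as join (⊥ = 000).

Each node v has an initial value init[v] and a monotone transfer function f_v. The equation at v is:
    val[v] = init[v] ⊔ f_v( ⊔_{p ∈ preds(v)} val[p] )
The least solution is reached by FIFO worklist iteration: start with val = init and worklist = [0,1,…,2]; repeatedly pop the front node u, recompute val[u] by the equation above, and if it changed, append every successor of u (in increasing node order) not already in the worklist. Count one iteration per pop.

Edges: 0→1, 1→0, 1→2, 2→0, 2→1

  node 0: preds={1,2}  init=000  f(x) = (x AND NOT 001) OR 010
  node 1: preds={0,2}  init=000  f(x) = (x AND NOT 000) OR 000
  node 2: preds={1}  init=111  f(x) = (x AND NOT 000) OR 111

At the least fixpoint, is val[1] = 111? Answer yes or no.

yes

Iteration log — 4 steps:
  step 1. node 0  ⊔preds=111  new=110  old=000  +wl: 
  step 2. node 1  ⊔preds=111  new=111  old=000  +wl: 0
  step 3. node 2  ⊔preds=111  new=111  stable
  step 4. node 0  ⊔preds=111  new=110  stable

Least fixpoint reached:
  node 0: 110
  node 1: 111
  node 2: 111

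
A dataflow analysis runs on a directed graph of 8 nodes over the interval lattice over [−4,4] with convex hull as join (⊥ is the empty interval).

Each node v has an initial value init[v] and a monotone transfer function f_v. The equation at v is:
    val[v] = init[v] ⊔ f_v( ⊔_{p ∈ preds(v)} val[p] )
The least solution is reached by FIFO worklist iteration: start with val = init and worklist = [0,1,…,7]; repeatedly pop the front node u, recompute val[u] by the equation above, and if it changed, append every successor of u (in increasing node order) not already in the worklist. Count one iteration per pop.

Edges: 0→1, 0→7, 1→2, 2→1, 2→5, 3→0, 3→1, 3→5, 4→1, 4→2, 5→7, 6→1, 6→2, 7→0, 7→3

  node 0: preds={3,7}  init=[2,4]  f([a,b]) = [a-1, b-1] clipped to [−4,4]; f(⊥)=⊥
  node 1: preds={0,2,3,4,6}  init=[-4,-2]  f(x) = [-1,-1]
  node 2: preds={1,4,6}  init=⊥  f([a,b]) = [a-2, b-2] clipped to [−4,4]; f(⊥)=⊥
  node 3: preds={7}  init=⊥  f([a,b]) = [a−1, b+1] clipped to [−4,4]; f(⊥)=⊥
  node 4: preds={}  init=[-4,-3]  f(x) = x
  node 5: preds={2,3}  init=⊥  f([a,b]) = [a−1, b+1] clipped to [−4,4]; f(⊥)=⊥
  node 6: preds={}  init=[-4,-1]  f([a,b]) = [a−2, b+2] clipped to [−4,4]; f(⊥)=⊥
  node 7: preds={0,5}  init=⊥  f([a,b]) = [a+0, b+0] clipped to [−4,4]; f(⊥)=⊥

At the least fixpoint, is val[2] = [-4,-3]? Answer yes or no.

Worklist (16 pops):
  #1 pop 0: in=⊥ → [2,4] (no change)
  #2 pop 1: in=[-4,4] → [-4,-1] (was [-4,-2]); enqueue []
  #3 pop 2: in=[-4,-1] → [-4,-3] (was ⊥); enqueue [1]
  #4 pop 3: in=⊥ → ⊥ (no change)
  #5 pop 4: in=⊥ → [-4,-3] (no change)
  #6 pop 5: in=[-4,-3] → [-4,-2] (was ⊥); enqueue []
  #7 pop 6: in=⊥ → [-4,-1] (no change)
  #8 pop 7: in=[-4,4] → [-4,4] (was ⊥); enqueue [0,3]
  #9 pop 1: in=[-4,4] → [-4,-1] (no change)
  #10 pop 0: in=[-4,4] → [-4,4] (was [2,4]); enqueue [1,7]
  #11 pop 3: in=[-4,4] → [-4,4] (was ⊥); enqueue [0,5]
  #12 pop 1: in=[-4,4] → [-4,-1] (no change)
  #13 pop 7: in=[-4,4] → [-4,4] (no change)
  #14 pop 0: in=[-4,4] → [-4,4] (no change)
  #15 pop 5: in=[-4,4] → [-4,4] (was [-4,-2]); enqueue [7]
  #16 pop 7: in=[-4,4] → [-4,4] (no change)

Fixpoint:
  val[0] = [-4,4]
  val[1] = [-4,-1]
  val[2] = [-4,-3]
  val[3] = [-4,4]
  val[4] = [-4,-3]
  val[5] = [-4,4]
  val[6] = [-4,-1]
  val[7] = [-4,4]

yes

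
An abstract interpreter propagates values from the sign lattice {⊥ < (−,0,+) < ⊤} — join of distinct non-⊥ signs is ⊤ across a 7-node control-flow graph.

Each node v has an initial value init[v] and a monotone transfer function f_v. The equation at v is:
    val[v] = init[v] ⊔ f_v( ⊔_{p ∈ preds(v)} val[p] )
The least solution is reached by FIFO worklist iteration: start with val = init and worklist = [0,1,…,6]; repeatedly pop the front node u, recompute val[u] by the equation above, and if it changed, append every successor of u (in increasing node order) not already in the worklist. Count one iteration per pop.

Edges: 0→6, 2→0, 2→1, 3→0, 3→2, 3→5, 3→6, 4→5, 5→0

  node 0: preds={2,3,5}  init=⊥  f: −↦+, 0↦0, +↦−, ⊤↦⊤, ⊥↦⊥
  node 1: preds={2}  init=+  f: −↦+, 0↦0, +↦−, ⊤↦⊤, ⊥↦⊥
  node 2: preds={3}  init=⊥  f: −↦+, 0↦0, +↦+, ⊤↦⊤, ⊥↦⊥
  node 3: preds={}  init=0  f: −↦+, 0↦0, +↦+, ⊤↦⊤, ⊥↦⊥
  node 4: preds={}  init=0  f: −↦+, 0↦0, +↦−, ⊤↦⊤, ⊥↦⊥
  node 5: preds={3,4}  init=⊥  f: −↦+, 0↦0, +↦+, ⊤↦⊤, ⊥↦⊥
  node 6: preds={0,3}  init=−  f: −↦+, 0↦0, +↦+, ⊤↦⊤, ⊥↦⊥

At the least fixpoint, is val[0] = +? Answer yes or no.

no

Worklist (9 pops):
  #1 pop 0: in=0 → 0 (was ⊥); enqueue []
  #2 pop 1: in=⊥ → + (no change)
  #3 pop 2: in=0 → 0 (was ⊥); enqueue [0,1]
  #4 pop 3: in=⊥ → 0 (no change)
  #5 pop 4: in=⊥ → 0 (no change)
  #6 pop 5: in=0 → 0 (was ⊥); enqueue []
  #7 pop 6: in=0 → ⊤ (was −); enqueue []
  #8 pop 0: in=0 → 0 (no change)
  #9 pop 1: in=0 → ⊤ (was +); enqueue []

Fixpoint:
  val[0] = 0
  val[1] = ⊤
  val[2] = 0
  val[3] = 0
  val[4] = 0
  val[5] = 0
  val[6] = ⊤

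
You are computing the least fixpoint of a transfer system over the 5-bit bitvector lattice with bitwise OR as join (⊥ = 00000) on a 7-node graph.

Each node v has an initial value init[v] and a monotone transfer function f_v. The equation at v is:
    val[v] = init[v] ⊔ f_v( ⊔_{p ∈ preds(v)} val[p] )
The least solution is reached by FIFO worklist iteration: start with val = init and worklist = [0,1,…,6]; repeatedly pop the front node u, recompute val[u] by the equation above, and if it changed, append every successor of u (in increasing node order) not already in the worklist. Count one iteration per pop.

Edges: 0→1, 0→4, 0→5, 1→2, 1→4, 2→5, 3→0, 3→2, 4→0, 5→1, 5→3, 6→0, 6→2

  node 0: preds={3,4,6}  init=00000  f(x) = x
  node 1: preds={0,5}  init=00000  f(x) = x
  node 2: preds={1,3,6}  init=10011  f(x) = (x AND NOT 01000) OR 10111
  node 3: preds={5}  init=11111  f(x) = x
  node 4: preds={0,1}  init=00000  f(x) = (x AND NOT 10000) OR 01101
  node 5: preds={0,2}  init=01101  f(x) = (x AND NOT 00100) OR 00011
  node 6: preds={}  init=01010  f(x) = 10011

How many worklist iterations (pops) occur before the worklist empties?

Worklist (11 pops):
  #1 pop 0: in=11111 → 11111 (was 00000); enqueue []
  #2 pop 1: in=11111 → 11111 (was 00000); enqueue []
  #3 pop 2: in=11111 → 10111 (was 10011); enqueue []
  #4 pop 3: in=01101 → 11111 (no change)
  #5 pop 4: in=11111 → 01111 (was 00000); enqueue [0]
  #6 pop 5: in=11111 → 11111 (was 01101); enqueue [1,3]
  #7 pop 6: in=00000 → 11011 (was 01010); enqueue [2]
  #8 pop 0: in=11111 → 11111 (no change)
  #9 pop 1: in=11111 → 11111 (no change)
  #10 pop 3: in=11111 → 11111 (no change)
  #11 pop 2: in=11111 → 10111 (no change)

Fixpoint:
  val[0] = 11111
  val[1] = 11111
  val[2] = 10111
  val[3] = 11111
  val[4] = 01111
  val[5] = 11111
  val[6] = 11011

11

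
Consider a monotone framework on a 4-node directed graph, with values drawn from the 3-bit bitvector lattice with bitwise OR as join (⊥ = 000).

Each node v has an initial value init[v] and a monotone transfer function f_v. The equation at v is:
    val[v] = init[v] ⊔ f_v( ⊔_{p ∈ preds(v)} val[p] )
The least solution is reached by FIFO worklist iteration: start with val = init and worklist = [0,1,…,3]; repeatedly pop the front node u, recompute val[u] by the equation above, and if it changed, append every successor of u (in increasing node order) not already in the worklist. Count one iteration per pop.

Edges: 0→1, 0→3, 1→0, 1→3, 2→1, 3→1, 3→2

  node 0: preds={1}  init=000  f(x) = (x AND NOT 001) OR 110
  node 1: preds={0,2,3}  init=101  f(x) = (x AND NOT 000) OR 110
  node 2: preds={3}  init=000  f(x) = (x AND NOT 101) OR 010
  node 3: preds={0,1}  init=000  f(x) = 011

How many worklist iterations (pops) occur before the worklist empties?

7

Trace (7 dequeues):
  [1] u=0 | in 101 | out 110 | prev 000 | push {}
  [2] u=1 | in 110 | out 111 | prev 101 | push {0}
  [3] u=2 | in 000 | out 010 | prev 000 | push {1}
  [4] u=3 | in 111 | out 011 | prev 000 | push {2}
  [5] u=0 | in 111 | out 110 | ==
  [6] u=1 | in 111 | out 111 | ==
  [7] u=2 | in 011 | out 010 | ==

Converged values:
  [0] 110
  [1] 111
  [2] 010
  [3] 011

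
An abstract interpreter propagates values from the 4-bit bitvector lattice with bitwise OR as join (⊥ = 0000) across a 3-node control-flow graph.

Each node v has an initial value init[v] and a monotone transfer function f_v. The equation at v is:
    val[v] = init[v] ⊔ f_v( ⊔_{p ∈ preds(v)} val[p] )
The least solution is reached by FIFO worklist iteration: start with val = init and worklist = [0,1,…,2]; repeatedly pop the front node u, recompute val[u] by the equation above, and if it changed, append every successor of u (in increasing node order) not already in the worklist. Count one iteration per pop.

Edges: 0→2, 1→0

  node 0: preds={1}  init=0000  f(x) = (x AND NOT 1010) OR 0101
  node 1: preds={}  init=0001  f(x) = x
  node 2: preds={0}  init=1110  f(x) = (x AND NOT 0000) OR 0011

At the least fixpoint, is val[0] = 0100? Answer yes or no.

Iteration log — 3 steps:
  step 1. node 0  ⊔preds=0001  new=0101  old=0000  +wl: 
  step 2. node 1  ⊔preds=0000  new=0001  stable
  step 3. node 2  ⊔preds=0101  new=1111  old=1110  +wl: 

Least fixpoint reached:
  node 0: 0101
  node 1: 0001
  node 2: 1111

no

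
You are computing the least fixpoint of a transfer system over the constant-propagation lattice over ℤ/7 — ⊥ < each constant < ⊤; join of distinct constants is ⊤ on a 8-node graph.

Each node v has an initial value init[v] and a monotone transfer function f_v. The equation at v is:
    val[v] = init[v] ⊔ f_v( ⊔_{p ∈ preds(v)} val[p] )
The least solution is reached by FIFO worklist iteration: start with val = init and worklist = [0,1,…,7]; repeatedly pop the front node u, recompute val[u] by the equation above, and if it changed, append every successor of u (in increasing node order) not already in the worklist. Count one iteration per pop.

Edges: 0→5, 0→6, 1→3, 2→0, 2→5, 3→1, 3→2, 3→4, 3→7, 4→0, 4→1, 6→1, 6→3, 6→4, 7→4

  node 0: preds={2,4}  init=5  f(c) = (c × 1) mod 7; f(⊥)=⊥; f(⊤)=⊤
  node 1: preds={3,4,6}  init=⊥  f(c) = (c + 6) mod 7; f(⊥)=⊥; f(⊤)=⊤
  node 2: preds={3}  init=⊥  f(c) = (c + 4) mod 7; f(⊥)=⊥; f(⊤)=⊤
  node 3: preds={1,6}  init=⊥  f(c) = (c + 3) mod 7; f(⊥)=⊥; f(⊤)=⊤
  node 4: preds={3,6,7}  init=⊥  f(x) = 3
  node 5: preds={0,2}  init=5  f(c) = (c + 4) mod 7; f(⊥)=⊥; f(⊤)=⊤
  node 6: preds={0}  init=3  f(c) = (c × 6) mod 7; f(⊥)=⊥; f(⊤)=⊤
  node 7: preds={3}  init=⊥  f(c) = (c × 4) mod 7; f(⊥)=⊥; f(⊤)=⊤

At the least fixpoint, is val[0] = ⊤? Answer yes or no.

yes

Worklist (15 pops):
  #1 pop 0: in=⊥ → 5 (no change)
  #2 pop 1: in=3 → 2 (was ⊥); enqueue []
  #3 pop 2: in=⊥ → ⊥ (no change)
  #4 pop 3: in=⊤ → ⊤ (was ⊥); enqueue [1,2]
  #5 pop 4: in=⊤ → 3 (was ⊥); enqueue [0]
  #6 pop 5: in=5 → ⊤ (was 5); enqueue []
  #7 pop 6: in=5 → ⊤ (was 3); enqueue [3,4]
  #8 pop 7: in=⊤ → ⊤ (was ⊥); enqueue []
  #9 pop 1: in=⊤ → ⊤ (was 2); enqueue []
  #10 pop 2: in=⊤ → ⊤ (was ⊥); enqueue [5]
  #11 pop 0: in=⊤ → ⊤ (was 5); enqueue [6]
  #12 pop 3: in=⊤ → ⊤ (no change)
  #13 pop 4: in=⊤ → 3 (no change)
  #14 pop 5: in=⊤ → ⊤ (no change)
  #15 pop 6: in=⊤ → ⊤ (no change)

Fixpoint:
  val[0] = ⊤
  val[1] = ⊤
  val[2] = ⊤
  val[3] = ⊤
  val[4] = 3
  val[5] = ⊤
  val[6] = ⊤
  val[7] = ⊤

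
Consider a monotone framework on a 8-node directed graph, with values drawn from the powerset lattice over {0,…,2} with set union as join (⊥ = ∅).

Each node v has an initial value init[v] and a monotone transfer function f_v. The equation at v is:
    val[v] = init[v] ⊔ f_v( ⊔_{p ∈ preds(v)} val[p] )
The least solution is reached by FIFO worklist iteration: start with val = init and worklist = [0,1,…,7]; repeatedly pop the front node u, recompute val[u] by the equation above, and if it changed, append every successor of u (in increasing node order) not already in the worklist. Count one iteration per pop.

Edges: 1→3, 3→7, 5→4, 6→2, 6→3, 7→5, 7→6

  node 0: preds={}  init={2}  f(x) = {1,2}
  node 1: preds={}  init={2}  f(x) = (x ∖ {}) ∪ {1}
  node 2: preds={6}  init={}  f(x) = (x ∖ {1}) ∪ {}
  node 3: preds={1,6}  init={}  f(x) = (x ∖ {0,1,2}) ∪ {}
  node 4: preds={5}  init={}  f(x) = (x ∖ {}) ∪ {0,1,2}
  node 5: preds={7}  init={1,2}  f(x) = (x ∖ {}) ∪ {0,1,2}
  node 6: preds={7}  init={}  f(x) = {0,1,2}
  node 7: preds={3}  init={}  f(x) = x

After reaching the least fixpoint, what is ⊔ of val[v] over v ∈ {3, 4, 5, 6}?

Iteration log — 11 steps:
  step 1. node 0  ⊔preds={}  new={1,2}  old={2}  +wl: 
  step 2. node 1  ⊔preds={}  new={1,2}  old={2}  +wl: 
  step 3. node 2  ⊔preds={}  new={}  stable
  step 4. node 3  ⊔preds={1,2}  new={}  stable
  step 5. node 4  ⊔preds={1,2}  new={0,1,2}  old={}  +wl: 
  step 6. node 5  ⊔preds={}  new={0,1,2}  old={1,2}  +wl: 4
  step 7. node 6  ⊔preds={}  new={0,1,2}  old={}  +wl: 2,3
  step 8. node 7  ⊔preds={}  new={}  stable
  step 9. node 4  ⊔preds={0,1,2}  new={0,1,2}  stable
  step 10. node 2  ⊔preds={0,1,2}  new={0,2}  old={}  +wl: 
  step 11. node 3  ⊔preds={0,1,2}  new={}  stable

Least fixpoint reached:
  node 0: {1,2}
  node 1: {1,2}
  node 2: {0,2}
  node 3: {}
  node 4: {0,1,2}
  node 5: {0,1,2}
  node 6: {0,1,2}
  node 7: {}

{0,1,2}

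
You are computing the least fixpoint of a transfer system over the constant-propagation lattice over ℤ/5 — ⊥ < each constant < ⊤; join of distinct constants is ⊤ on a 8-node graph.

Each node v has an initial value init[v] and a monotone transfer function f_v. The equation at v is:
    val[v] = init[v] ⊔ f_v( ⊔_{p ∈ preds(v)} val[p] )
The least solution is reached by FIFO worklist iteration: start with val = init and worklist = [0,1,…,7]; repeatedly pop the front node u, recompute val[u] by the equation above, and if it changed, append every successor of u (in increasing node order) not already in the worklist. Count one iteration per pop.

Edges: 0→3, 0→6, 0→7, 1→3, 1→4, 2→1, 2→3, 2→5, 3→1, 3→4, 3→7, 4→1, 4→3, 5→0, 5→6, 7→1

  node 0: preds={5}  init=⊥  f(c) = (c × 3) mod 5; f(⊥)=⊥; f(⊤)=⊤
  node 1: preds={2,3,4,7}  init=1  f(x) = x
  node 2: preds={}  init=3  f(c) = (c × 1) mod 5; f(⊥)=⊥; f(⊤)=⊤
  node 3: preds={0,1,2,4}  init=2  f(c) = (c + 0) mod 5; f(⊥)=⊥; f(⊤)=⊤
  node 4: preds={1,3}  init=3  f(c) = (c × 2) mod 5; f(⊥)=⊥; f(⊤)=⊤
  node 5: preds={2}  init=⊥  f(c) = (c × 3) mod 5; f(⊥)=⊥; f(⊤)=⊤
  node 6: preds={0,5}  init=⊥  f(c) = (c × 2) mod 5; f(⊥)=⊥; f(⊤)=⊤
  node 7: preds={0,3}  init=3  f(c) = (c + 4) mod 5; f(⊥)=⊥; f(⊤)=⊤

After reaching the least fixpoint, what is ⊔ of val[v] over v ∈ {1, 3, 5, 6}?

⊤

Worklist (14 pops):
  #1 pop 0: in=⊥ → ⊥ (no change)
  #2 pop 1: in=⊤ → ⊤ (was 1); enqueue []
  #3 pop 2: in=⊥ → 3 (no change)
  #4 pop 3: in=⊤ → ⊤ (was 2); enqueue [1]
  #5 pop 4: in=⊤ → ⊤ (was 3); enqueue [3]
  #6 pop 5: in=3 → 4 (was ⊥); enqueue [0]
  #7 pop 6: in=4 → 3 (was ⊥); enqueue []
  #8 pop 7: in=⊤ → ⊤ (was 3); enqueue []
  #9 pop 1: in=⊤ → ⊤ (no change)
  #10 pop 3: in=⊤ → ⊤ (no change)
  #11 pop 0: in=4 → 2 (was ⊥); enqueue [3,6,7]
  #12 pop 3: in=⊤ → ⊤ (no change)
  #13 pop 6: in=⊤ → ⊤ (was 3); enqueue []
  #14 pop 7: in=⊤ → ⊤ (no change)

Fixpoint:
  val[0] = 2
  val[1] = ⊤
  val[2] = 3
  val[3] = ⊤
  val[4] = ⊤
  val[5] = 4
  val[6] = ⊤
  val[7] = ⊤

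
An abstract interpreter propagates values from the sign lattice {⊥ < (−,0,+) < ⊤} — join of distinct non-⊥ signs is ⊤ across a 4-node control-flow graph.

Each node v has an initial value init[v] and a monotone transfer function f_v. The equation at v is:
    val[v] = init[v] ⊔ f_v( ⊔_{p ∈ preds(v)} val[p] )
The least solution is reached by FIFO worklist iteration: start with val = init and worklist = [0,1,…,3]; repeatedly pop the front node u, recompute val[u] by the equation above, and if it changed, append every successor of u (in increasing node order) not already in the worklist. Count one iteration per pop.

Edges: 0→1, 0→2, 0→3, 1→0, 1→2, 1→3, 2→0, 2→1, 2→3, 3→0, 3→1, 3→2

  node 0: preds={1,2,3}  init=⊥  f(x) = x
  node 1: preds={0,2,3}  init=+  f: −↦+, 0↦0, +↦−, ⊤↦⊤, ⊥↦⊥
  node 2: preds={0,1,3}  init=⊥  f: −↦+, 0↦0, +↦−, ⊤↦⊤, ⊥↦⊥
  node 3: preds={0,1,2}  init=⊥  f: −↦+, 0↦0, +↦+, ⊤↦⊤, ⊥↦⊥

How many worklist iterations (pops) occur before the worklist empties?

8

Trace (8 dequeues):
  [1] u=0 | in + | out + | prev ⊥ | push {}
  [2] u=1 | in + | out ⊤ | prev + | push {0}
  [3] u=2 | in ⊤ | out ⊤ | prev ⊥ | push {1}
  [4] u=3 | in ⊤ | out ⊤ | prev ⊥ | push {2}
  [5] u=0 | in ⊤ | out ⊤ | prev + | push {3}
  [6] u=1 | in ⊤ | out ⊤ | ==
  [7] u=2 | in ⊤ | out ⊤ | ==
  [8] u=3 | in ⊤ | out ⊤ | ==

Converged values:
  [0] ⊤
  [1] ⊤
  [2] ⊤
  [3] ⊤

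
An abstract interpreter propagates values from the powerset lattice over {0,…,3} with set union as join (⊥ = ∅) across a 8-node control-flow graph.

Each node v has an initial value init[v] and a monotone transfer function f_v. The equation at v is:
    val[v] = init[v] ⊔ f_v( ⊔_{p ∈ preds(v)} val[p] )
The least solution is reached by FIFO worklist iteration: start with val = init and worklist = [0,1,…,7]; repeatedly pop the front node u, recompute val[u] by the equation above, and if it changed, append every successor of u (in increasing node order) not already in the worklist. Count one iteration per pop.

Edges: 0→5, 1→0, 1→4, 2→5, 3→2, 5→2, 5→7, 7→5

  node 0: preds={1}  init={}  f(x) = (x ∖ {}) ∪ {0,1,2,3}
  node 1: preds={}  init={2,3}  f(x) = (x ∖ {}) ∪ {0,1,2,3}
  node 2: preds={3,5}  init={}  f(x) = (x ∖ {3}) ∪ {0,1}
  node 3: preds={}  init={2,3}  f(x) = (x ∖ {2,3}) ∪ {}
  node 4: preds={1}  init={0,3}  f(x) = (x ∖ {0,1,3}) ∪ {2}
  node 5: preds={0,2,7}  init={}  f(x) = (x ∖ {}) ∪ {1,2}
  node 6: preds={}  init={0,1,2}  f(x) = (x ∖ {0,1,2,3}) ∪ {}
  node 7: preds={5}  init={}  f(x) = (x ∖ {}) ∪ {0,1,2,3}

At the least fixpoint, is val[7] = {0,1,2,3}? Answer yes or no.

yes

Worklist (11 pops):
  #1 pop 0: in={2,3} → {0,1,2,3} (was {}); enqueue []
  #2 pop 1: in={} → {0,1,2,3} (was {2,3}); enqueue [0]
  #3 pop 2: in={2,3} → {0,1,2} (was {}); enqueue []
  #4 pop 3: in={} → {2,3} (no change)
  #5 pop 4: in={0,1,2,3} → {0,2,3} (was {0,3}); enqueue []
  #6 pop 5: in={0,1,2,3} → {0,1,2,3} (was {}); enqueue [2]
  #7 pop 6: in={} → {0,1,2} (no change)
  #8 pop 7: in={0,1,2,3} → {0,1,2,3} (was {}); enqueue [5]
  #9 pop 0: in={0,1,2,3} → {0,1,2,3} (no change)
  #10 pop 2: in={0,1,2,3} → {0,1,2} (no change)
  #11 pop 5: in={0,1,2,3} → {0,1,2,3} (no change)

Fixpoint:
  val[0] = {0,1,2,3}
  val[1] = {0,1,2,3}
  val[2] = {0,1,2}
  val[3] = {2,3}
  val[4] = {0,2,3}
  val[5] = {0,1,2,3}
  val[6] = {0,1,2}
  val[7] = {0,1,2,3}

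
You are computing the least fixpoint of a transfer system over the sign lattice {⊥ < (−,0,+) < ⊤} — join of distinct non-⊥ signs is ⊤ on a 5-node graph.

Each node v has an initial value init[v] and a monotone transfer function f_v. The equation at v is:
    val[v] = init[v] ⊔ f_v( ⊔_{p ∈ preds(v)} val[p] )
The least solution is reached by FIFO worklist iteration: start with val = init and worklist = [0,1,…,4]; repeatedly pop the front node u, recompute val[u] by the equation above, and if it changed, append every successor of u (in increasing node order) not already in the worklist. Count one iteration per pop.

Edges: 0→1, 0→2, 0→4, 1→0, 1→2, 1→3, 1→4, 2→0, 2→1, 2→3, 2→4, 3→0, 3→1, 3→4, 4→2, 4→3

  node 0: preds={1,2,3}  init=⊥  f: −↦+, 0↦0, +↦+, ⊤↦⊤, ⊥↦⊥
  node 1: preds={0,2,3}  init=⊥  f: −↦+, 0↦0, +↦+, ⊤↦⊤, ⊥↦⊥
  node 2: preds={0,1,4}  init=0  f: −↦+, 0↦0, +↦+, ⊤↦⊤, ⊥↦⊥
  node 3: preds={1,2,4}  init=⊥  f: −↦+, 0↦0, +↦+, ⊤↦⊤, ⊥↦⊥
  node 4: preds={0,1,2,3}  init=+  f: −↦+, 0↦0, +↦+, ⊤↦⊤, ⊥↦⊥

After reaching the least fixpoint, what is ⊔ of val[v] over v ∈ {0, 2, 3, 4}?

Worklist (11 pops):
  #1 pop 0: in=0 → 0 (was ⊥); enqueue []
  #2 pop 1: in=0 → 0 (was ⊥); enqueue [0]
  #3 pop 2: in=⊤ → ⊤ (was 0); enqueue [1]
  #4 pop 3: in=⊤ → ⊤ (was ⊥); enqueue []
  #5 pop 4: in=⊤ → ⊤ (was +); enqueue [2,3]
  #6 pop 0: in=⊤ → ⊤ (was 0); enqueue [4]
  #7 pop 1: in=⊤ → ⊤ (was 0); enqueue [0]
  #8 pop 2: in=⊤ → ⊤ (no change)
  #9 pop 3: in=⊤ → ⊤ (no change)
  #10 pop 4: in=⊤ → ⊤ (no change)
  #11 pop 0: in=⊤ → ⊤ (no change)

Fixpoint:
  val[0] = ⊤
  val[1] = ⊤
  val[2] = ⊤
  val[3] = ⊤
  val[4] = ⊤

⊤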